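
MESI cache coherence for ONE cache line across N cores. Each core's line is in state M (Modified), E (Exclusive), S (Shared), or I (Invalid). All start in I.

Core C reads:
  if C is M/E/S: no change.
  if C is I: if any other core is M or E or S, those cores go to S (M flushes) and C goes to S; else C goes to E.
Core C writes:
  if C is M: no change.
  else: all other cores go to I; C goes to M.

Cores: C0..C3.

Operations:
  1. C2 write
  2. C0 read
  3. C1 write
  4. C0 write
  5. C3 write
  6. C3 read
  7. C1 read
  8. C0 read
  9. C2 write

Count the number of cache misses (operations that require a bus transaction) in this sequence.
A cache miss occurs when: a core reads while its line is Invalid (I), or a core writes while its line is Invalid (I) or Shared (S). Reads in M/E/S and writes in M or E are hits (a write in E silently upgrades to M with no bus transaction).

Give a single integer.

Answer: 8

Derivation:
Op 1: C2 write [C2 write: invalidate none -> C2=M] -> [I,I,M,I] [MISS #1: write from I]
Op 2: C0 read [C0 read from I: others=['C2=M'] -> C0=S, others downsized to S] -> [S,I,S,I] [MISS #2: read from I]
Op 3: C1 write [C1 write: invalidate ['C0=S', 'C2=S'] -> C1=M] -> [I,M,I,I] [MISS #3: write from I]
Op 4: C0 write [C0 write: invalidate ['C1=M'] -> C0=M] -> [M,I,I,I] [MISS #4: write from I]
Op 5: C3 write [C3 write: invalidate ['C0=M'] -> C3=M] -> [I,I,I,M] [MISS #5: write from I]
Op 6: C3 read [C3 read: already in M, no change] -> [I,I,I,M] [hit: read from M]
Op 7: C1 read [C1 read from I: others=['C3=M'] -> C1=S, others downsized to S] -> [I,S,I,S] [MISS #6: read from I]
Op 8: C0 read [C0 read from I: others=['C1=S', 'C3=S'] -> C0=S, others downsized to S] -> [S,S,I,S] [MISS #7: read from I]
Op 9: C2 write [C2 write: invalidate ['C0=S', 'C1=S', 'C3=S'] -> C2=M] -> [I,I,M,I] [MISS #8: write from I]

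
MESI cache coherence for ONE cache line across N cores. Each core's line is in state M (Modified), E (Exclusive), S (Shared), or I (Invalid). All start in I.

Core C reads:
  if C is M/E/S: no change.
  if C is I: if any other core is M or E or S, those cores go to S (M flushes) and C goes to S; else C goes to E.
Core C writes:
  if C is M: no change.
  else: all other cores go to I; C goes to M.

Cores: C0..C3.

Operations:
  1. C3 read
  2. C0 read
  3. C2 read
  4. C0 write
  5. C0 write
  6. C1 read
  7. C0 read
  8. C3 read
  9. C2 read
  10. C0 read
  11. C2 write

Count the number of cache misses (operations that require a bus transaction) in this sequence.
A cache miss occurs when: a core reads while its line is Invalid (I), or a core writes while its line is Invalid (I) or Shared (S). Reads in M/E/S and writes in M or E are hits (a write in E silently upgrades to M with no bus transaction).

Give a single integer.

Op 1: C3 read [C3 read from I: no other sharers -> C3=E (exclusive)] -> [I,I,I,E] [MISS #1: read from I]
Op 2: C0 read [C0 read from I: others=['C3=E'] -> C0=S, others downsized to S] -> [S,I,I,S] [MISS #2: read from I]
Op 3: C2 read [C2 read from I: others=['C0=S', 'C3=S'] -> C2=S, others downsized to S] -> [S,I,S,S] [MISS #3: read from I]
Op 4: C0 write [C0 write: invalidate ['C2=S', 'C3=S'] -> C0=M] -> [M,I,I,I] [MISS #4: write from S]
Op 5: C0 write [C0 write: already M (modified), no change] -> [M,I,I,I] [hit: write from M]
Op 6: C1 read [C1 read from I: others=['C0=M'] -> C1=S, others downsized to S] -> [S,S,I,I] [MISS #5: read from I]
Op 7: C0 read [C0 read: already in S, no change] -> [S,S,I,I] [hit: read from S]
Op 8: C3 read [C3 read from I: others=['C0=S', 'C1=S'] -> C3=S, others downsized to S] -> [S,S,I,S] [MISS #6: read from I]
Op 9: C2 read [C2 read from I: others=['C0=S', 'C1=S', 'C3=S'] -> C2=S, others downsized to S] -> [S,S,S,S] [MISS #7: read from I]
Op 10: C0 read [C0 read: already in S, no change] -> [S,S,S,S] [hit: read from S]
Op 11: C2 write [C2 write: invalidate ['C0=S', 'C1=S', 'C3=S'] -> C2=M] -> [I,I,M,I] [MISS #8: write from S]

Answer: 8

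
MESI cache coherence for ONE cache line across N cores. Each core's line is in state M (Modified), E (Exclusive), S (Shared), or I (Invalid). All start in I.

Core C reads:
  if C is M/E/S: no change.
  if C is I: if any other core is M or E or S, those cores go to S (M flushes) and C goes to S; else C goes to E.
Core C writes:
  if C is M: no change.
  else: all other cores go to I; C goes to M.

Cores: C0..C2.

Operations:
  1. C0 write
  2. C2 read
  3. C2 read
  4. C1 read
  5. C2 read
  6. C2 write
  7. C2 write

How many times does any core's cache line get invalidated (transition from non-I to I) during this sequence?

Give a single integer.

Op 1: C0 write [C0 write: invalidate none -> C0=M] -> [M,I,I] (invalidations this op: 0; running total: 0)
Op 2: C2 read [C2 read from I: others=['C0=M'] -> C2=S, others downsized to S] -> [S,I,S] (invalidations this op: 0; running total: 0)
Op 3: C2 read [C2 read: already in S, no change] -> [S,I,S] (invalidations this op: 0; running total: 0)
Op 4: C1 read [C1 read from I: others=['C0=S', 'C2=S'] -> C1=S, others downsized to S] -> [S,S,S] (invalidations this op: 0; running total: 0)
Op 5: C2 read [C2 read: already in S, no change] -> [S,S,S] (invalidations this op: 0; running total: 0)
Op 6: C2 write [C2 write: invalidate ['C0=S', 'C1=S'] -> C2=M] -> [I,I,M] (invalidations this op: 2; running total: 2)
Op 7: C2 write [C2 write: already M (modified), no change] -> [I,I,M] (invalidations this op: 0; running total: 2)

Answer: 2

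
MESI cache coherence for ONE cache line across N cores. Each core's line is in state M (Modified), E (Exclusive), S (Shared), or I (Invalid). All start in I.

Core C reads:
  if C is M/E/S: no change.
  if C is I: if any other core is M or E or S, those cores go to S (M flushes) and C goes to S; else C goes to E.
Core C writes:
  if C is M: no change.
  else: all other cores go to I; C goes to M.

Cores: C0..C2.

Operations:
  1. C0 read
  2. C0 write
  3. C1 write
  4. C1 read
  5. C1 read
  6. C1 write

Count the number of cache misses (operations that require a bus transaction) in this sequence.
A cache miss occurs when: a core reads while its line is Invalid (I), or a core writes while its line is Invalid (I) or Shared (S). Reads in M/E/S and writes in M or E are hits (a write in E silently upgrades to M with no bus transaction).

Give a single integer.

Answer: 2

Derivation:
Op 1: C0 read [C0 read from I: no other sharers -> C0=E (exclusive)] -> [E,I,I] [MISS #1: read from I]
Op 2: C0 write [C0 write: invalidate none -> C0=M] -> [M,I,I] [hit: write from E is a silent E->M upgrade, no bus transaction]
Op 3: C1 write [C1 write: invalidate ['C0=M'] -> C1=M] -> [I,M,I] [MISS #2: write from I]
Op 4: C1 read [C1 read: already in M, no change] -> [I,M,I] [hit: read from M]
Op 5: C1 read [C1 read: already in M, no change] -> [I,M,I] [hit: read from M]
Op 6: C1 write [C1 write: already M (modified), no change] -> [I,M,I] [hit: write from M]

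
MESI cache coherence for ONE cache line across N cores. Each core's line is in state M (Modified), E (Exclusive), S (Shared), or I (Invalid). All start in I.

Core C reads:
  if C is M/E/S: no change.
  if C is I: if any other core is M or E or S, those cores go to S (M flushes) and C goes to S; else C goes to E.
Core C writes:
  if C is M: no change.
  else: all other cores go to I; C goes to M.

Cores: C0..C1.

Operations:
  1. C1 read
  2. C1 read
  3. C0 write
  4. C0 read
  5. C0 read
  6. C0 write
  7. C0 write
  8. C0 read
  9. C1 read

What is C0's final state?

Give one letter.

Op 1: C1 read [C1 read from I: no other sharers -> C1=E (exclusive)] -> [I,E]
Op 2: C1 read [C1 read: already in E, no change] -> [I,E]
Op 3: C0 write [C0 write: invalidate ['C1=E'] -> C0=M] -> [M,I]
Op 4: C0 read [C0 read: already in M, no change] -> [M,I]
Op 5: C0 read [C0 read: already in M, no change] -> [M,I]
Op 6: C0 write [C0 write: already M (modified), no change] -> [M,I]
Op 7: C0 write [C0 write: already M (modified), no change] -> [M,I]
Op 8: C0 read [C0 read: already in M, no change] -> [M,I]
Op 9: C1 read [C1 read from I: others=['C0=M'] -> C1=S, others downsized to S] -> [S,S]

Answer: S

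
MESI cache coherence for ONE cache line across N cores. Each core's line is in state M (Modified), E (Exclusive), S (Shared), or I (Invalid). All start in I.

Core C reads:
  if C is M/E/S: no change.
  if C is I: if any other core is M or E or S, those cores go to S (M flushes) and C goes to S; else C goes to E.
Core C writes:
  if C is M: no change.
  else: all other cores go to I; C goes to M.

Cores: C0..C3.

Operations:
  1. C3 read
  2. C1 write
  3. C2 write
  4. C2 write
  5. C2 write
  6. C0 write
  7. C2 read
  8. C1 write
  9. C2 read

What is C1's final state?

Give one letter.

Answer: S

Derivation:
Op 1: C3 read [C3 read from I: no other sharers -> C3=E (exclusive)] -> [I,I,I,E]
Op 2: C1 write [C1 write: invalidate ['C3=E'] -> C1=M] -> [I,M,I,I]
Op 3: C2 write [C2 write: invalidate ['C1=M'] -> C2=M] -> [I,I,M,I]
Op 4: C2 write [C2 write: already M (modified), no change] -> [I,I,M,I]
Op 5: C2 write [C2 write: already M (modified), no change] -> [I,I,M,I]
Op 6: C0 write [C0 write: invalidate ['C2=M'] -> C0=M] -> [M,I,I,I]
Op 7: C2 read [C2 read from I: others=['C0=M'] -> C2=S, others downsized to S] -> [S,I,S,I]
Op 8: C1 write [C1 write: invalidate ['C0=S', 'C2=S'] -> C1=M] -> [I,M,I,I]
Op 9: C2 read [C2 read from I: others=['C1=M'] -> C2=S, others downsized to S] -> [I,S,S,I]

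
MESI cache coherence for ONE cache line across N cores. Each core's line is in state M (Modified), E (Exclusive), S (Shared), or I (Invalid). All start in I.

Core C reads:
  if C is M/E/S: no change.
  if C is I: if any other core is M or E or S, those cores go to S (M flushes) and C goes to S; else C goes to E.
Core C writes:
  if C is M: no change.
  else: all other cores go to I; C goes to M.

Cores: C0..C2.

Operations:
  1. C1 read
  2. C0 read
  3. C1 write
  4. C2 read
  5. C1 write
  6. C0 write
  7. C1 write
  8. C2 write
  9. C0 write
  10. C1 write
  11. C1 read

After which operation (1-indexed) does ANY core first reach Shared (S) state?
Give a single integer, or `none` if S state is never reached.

Answer: 2

Derivation:
Op 1: C1 read [C1 read from I: no other sharers -> C1=E (exclusive)] -> [I,E,I]
Op 2: C0 read [C0 read from I: others=['C1=E'] -> C0=S, others downsized to S] -> [S,S,I]
  -> First S state at op 2; remaining ops need not be traced.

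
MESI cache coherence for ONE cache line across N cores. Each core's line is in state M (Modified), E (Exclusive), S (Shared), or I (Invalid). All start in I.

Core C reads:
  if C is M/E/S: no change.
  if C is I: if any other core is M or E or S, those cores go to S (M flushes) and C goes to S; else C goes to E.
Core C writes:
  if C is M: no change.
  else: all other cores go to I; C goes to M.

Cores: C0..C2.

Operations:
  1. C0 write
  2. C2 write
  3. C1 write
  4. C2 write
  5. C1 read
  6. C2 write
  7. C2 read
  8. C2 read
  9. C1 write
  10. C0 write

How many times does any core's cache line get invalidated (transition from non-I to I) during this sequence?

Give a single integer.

Op 1: C0 write [C0 write: invalidate none -> C0=M] -> [M,I,I] (invalidations this op: 0; running total: 0)
Op 2: C2 write [C2 write: invalidate ['C0=M'] -> C2=M] -> [I,I,M] (invalidations this op: 1; running total: 1)
Op 3: C1 write [C1 write: invalidate ['C2=M'] -> C1=M] -> [I,M,I] (invalidations this op: 1; running total: 2)
Op 4: C2 write [C2 write: invalidate ['C1=M'] -> C2=M] -> [I,I,M] (invalidations this op: 1; running total: 3)
Op 5: C1 read [C1 read from I: others=['C2=M'] -> C1=S, others downsized to S] -> [I,S,S] (invalidations this op: 0; running total: 3)
Op 6: C2 write [C2 write: invalidate ['C1=S'] -> C2=M] -> [I,I,M] (invalidations this op: 1; running total: 4)
Op 7: C2 read [C2 read: already in M, no change] -> [I,I,M] (invalidations this op: 0; running total: 4)
Op 8: C2 read [C2 read: already in M, no change] -> [I,I,M] (invalidations this op: 0; running total: 4)
Op 9: C1 write [C1 write: invalidate ['C2=M'] -> C1=M] -> [I,M,I] (invalidations this op: 1; running total: 5)
Op 10: C0 write [C0 write: invalidate ['C1=M'] -> C0=M] -> [M,I,I] (invalidations this op: 1; running total: 6)

Answer: 6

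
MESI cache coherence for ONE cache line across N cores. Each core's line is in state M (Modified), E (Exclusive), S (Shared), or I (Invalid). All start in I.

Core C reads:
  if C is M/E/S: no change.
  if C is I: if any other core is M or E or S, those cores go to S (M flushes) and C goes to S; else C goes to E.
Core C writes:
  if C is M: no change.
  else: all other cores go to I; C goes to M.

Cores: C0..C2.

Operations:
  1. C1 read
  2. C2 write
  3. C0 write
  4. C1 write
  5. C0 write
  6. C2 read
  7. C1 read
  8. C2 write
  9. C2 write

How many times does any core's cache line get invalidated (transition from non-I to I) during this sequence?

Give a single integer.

Answer: 6

Derivation:
Op 1: C1 read [C1 read from I: no other sharers -> C1=E (exclusive)] -> [I,E,I] (invalidations this op: 0; running total: 0)
Op 2: C2 write [C2 write: invalidate ['C1=E'] -> C2=M] -> [I,I,M] (invalidations this op: 1; running total: 1)
Op 3: C0 write [C0 write: invalidate ['C2=M'] -> C0=M] -> [M,I,I] (invalidations this op: 1; running total: 2)
Op 4: C1 write [C1 write: invalidate ['C0=M'] -> C1=M] -> [I,M,I] (invalidations this op: 1; running total: 3)
Op 5: C0 write [C0 write: invalidate ['C1=M'] -> C0=M] -> [M,I,I] (invalidations this op: 1; running total: 4)
Op 6: C2 read [C2 read from I: others=['C0=M'] -> C2=S, others downsized to S] -> [S,I,S] (invalidations this op: 0; running total: 4)
Op 7: C1 read [C1 read from I: others=['C0=S', 'C2=S'] -> C1=S, others downsized to S] -> [S,S,S] (invalidations this op: 0; running total: 4)
Op 8: C2 write [C2 write: invalidate ['C0=S', 'C1=S'] -> C2=M] -> [I,I,M] (invalidations this op: 2; running total: 6)
Op 9: C2 write [C2 write: already M (modified), no change] -> [I,I,M] (invalidations this op: 0; running total: 6)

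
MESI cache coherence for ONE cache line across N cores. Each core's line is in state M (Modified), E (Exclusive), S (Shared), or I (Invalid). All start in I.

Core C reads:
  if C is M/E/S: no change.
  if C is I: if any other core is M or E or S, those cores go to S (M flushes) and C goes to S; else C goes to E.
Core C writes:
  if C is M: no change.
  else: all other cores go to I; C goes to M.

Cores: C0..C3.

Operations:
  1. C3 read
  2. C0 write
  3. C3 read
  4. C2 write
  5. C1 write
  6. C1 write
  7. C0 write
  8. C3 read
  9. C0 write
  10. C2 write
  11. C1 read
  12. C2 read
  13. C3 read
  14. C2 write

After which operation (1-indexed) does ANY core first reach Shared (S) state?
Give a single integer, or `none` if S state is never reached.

Answer: 3

Derivation:
Op 1: C3 read [C3 read from I: no other sharers -> C3=E (exclusive)] -> [I,I,I,E]
Op 2: C0 write [C0 write: invalidate ['C3=E'] -> C0=M] -> [M,I,I,I]
Op 3: C3 read [C3 read from I: others=['C0=M'] -> C3=S, others downsized to S] -> [S,I,I,S]
  -> First S state at op 3; remaining ops need not be traced.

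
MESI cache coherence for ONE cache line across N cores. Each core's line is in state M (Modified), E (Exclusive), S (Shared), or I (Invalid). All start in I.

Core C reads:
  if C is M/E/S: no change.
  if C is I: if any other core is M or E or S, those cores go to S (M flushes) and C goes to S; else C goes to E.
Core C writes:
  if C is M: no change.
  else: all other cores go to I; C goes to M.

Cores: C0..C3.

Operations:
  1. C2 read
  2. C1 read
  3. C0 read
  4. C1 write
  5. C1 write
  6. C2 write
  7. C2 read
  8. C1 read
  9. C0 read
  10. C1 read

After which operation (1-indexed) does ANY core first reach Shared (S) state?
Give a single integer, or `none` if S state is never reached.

Op 1: C2 read [C2 read from I: no other sharers -> C2=E (exclusive)] -> [I,I,E,I]
Op 2: C1 read [C1 read from I: others=['C2=E'] -> C1=S, others downsized to S] -> [I,S,S,I]
  -> First S state at op 2; remaining ops need not be traced.

Answer: 2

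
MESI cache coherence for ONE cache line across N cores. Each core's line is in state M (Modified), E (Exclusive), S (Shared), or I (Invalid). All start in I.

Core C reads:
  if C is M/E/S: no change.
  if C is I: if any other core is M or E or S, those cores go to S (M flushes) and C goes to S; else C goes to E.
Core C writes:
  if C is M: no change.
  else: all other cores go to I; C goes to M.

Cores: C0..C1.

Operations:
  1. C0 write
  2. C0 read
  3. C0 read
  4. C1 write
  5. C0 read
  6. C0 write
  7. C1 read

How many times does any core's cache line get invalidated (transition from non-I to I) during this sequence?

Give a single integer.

Answer: 2

Derivation:
Op 1: C0 write [C0 write: invalidate none -> C0=M] -> [M,I] (invalidations this op: 0; running total: 0)
Op 2: C0 read [C0 read: already in M, no change] -> [M,I] (invalidations this op: 0; running total: 0)
Op 3: C0 read [C0 read: already in M, no change] -> [M,I] (invalidations this op: 0; running total: 0)
Op 4: C1 write [C1 write: invalidate ['C0=M'] -> C1=M] -> [I,M] (invalidations this op: 1; running total: 1)
Op 5: C0 read [C0 read from I: others=['C1=M'] -> C0=S, others downsized to S] -> [S,S] (invalidations this op: 0; running total: 1)
Op 6: C0 write [C0 write: invalidate ['C1=S'] -> C0=M] -> [M,I] (invalidations this op: 1; running total: 2)
Op 7: C1 read [C1 read from I: others=['C0=M'] -> C1=S, others downsized to S] -> [S,S] (invalidations this op: 0; running total: 2)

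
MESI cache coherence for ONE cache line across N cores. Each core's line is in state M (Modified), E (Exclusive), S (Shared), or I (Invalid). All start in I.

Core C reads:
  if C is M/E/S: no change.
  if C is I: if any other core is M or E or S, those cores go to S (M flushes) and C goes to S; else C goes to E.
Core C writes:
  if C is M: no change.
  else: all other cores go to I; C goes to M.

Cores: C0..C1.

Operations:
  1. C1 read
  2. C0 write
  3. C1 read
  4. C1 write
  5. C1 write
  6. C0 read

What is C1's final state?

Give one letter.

Op 1: C1 read [C1 read from I: no other sharers -> C1=E (exclusive)] -> [I,E]
Op 2: C0 write [C0 write: invalidate ['C1=E'] -> C0=M] -> [M,I]
Op 3: C1 read [C1 read from I: others=['C0=M'] -> C1=S, others downsized to S] -> [S,S]
Op 4: C1 write [C1 write: invalidate ['C0=S'] -> C1=M] -> [I,M]
Op 5: C1 write [C1 write: already M (modified), no change] -> [I,M]
Op 6: C0 read [C0 read from I: others=['C1=M'] -> C0=S, others downsized to S] -> [S,S]

Answer: S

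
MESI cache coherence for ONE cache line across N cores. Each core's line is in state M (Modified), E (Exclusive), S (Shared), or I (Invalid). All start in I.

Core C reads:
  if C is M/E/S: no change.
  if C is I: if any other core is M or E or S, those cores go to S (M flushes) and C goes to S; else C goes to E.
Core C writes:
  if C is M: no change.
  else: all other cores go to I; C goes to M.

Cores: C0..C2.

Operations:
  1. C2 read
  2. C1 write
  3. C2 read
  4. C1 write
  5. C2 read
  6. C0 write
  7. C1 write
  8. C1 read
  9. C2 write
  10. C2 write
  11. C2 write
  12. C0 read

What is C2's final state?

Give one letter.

Op 1: C2 read [C2 read from I: no other sharers -> C2=E (exclusive)] -> [I,I,E]
Op 2: C1 write [C1 write: invalidate ['C2=E'] -> C1=M] -> [I,M,I]
Op 3: C2 read [C2 read from I: others=['C1=M'] -> C2=S, others downsized to S] -> [I,S,S]
Op 4: C1 write [C1 write: invalidate ['C2=S'] -> C1=M] -> [I,M,I]
Op 5: C2 read [C2 read from I: others=['C1=M'] -> C2=S, others downsized to S] -> [I,S,S]
Op 6: C0 write [C0 write: invalidate ['C1=S', 'C2=S'] -> C0=M] -> [M,I,I]
Op 7: C1 write [C1 write: invalidate ['C0=M'] -> C1=M] -> [I,M,I]
Op 8: C1 read [C1 read: already in M, no change] -> [I,M,I]
Op 9: C2 write [C2 write: invalidate ['C1=M'] -> C2=M] -> [I,I,M]
Op 10: C2 write [C2 write: already M (modified), no change] -> [I,I,M]
Op 11: C2 write [C2 write: already M (modified), no change] -> [I,I,M]
Op 12: C0 read [C0 read from I: others=['C2=M'] -> C0=S, others downsized to S] -> [S,I,S]

Answer: S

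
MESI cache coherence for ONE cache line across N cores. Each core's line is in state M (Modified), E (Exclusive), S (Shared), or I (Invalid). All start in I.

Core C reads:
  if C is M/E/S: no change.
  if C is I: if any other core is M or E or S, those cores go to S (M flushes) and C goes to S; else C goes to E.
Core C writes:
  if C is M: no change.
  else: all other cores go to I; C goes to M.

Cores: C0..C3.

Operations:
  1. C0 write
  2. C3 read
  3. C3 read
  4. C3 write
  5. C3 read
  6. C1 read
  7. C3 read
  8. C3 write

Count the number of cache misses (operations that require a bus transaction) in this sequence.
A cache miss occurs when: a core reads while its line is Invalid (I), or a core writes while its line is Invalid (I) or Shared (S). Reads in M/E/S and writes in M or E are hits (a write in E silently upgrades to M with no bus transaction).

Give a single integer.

Answer: 5

Derivation:
Op 1: C0 write [C0 write: invalidate none -> C0=M] -> [M,I,I,I] [MISS #1: write from I]
Op 2: C3 read [C3 read from I: others=['C0=M'] -> C3=S, others downsized to S] -> [S,I,I,S] [MISS #2: read from I]
Op 3: C3 read [C3 read: already in S, no change] -> [S,I,I,S] [hit: read from S]
Op 4: C3 write [C3 write: invalidate ['C0=S'] -> C3=M] -> [I,I,I,M] [MISS #3: write from S]
Op 5: C3 read [C3 read: already in M, no change] -> [I,I,I,M] [hit: read from M]
Op 6: C1 read [C1 read from I: others=['C3=M'] -> C1=S, others downsized to S] -> [I,S,I,S] [MISS #4: read from I]
Op 7: C3 read [C3 read: already in S, no change] -> [I,S,I,S] [hit: read from S]
Op 8: C3 write [C3 write: invalidate ['C1=S'] -> C3=M] -> [I,I,I,M] [MISS #5: write from S]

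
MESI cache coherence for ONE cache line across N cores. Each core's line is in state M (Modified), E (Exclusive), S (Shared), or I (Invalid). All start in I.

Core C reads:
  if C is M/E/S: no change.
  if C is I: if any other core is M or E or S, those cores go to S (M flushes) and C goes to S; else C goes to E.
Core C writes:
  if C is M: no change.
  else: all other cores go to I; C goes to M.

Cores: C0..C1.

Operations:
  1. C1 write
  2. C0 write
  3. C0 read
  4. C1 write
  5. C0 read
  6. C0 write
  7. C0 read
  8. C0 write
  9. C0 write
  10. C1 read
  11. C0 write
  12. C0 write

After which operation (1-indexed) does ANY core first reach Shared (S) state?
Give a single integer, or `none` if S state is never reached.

Op 1: C1 write [C1 write: invalidate none -> C1=M] -> [I,M]
Op 2: C0 write [C0 write: invalidate ['C1=M'] -> C0=M] -> [M,I]
Op 3: C0 read [C0 read: already in M, no change] -> [M,I]
Op 4: C1 write [C1 write: invalidate ['C0=M'] -> C1=M] -> [I,M]
Op 5: C0 read [C0 read from I: others=['C1=M'] -> C0=S, others downsized to S] -> [S,S]
  -> First S state at op 5; remaining ops need not be traced.

Answer: 5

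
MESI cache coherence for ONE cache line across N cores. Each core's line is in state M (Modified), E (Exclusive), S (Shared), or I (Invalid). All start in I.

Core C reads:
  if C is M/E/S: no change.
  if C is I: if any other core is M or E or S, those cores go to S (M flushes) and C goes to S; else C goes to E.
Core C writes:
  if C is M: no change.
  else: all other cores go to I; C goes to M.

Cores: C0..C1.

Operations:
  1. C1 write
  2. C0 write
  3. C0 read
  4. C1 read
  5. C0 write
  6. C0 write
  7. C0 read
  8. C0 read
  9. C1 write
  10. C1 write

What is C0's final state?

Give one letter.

Op 1: C1 write [C1 write: invalidate none -> C1=M] -> [I,M]
Op 2: C0 write [C0 write: invalidate ['C1=M'] -> C0=M] -> [M,I]
Op 3: C0 read [C0 read: already in M, no change] -> [M,I]
Op 4: C1 read [C1 read from I: others=['C0=M'] -> C1=S, others downsized to S] -> [S,S]
Op 5: C0 write [C0 write: invalidate ['C1=S'] -> C0=M] -> [M,I]
Op 6: C0 write [C0 write: already M (modified), no change] -> [M,I]
Op 7: C0 read [C0 read: already in M, no change] -> [M,I]
Op 8: C0 read [C0 read: already in M, no change] -> [M,I]
Op 9: C1 write [C1 write: invalidate ['C0=M'] -> C1=M] -> [I,M]
Op 10: C1 write [C1 write: already M (modified), no change] -> [I,M]

Answer: I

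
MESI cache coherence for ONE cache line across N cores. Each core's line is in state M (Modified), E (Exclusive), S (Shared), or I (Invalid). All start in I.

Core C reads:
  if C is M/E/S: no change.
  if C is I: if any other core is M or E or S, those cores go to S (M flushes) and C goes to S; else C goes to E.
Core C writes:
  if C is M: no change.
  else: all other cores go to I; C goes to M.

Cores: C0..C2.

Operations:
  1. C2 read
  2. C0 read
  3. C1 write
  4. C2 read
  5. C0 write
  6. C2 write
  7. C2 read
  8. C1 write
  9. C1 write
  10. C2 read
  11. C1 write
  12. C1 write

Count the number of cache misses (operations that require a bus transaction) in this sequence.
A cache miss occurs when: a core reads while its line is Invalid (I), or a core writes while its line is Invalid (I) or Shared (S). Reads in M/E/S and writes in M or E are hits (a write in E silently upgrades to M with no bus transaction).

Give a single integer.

Op 1: C2 read [C2 read from I: no other sharers -> C2=E (exclusive)] -> [I,I,E] [MISS #1: read from I]
Op 2: C0 read [C0 read from I: others=['C2=E'] -> C0=S, others downsized to S] -> [S,I,S] [MISS #2: read from I]
Op 3: C1 write [C1 write: invalidate ['C0=S', 'C2=S'] -> C1=M] -> [I,M,I] [MISS #3: write from I]
Op 4: C2 read [C2 read from I: others=['C1=M'] -> C2=S, others downsized to S] -> [I,S,S] [MISS #4: read from I]
Op 5: C0 write [C0 write: invalidate ['C1=S', 'C2=S'] -> C0=M] -> [M,I,I] [MISS #5: write from I]
Op 6: C2 write [C2 write: invalidate ['C0=M'] -> C2=M] -> [I,I,M] [MISS #6: write from I]
Op 7: C2 read [C2 read: already in M, no change] -> [I,I,M] [hit: read from M]
Op 8: C1 write [C1 write: invalidate ['C2=M'] -> C1=M] -> [I,M,I] [MISS #7: write from I]
Op 9: C1 write [C1 write: already M (modified), no change] -> [I,M,I] [hit: write from M]
Op 10: C2 read [C2 read from I: others=['C1=M'] -> C2=S, others downsized to S] -> [I,S,S] [MISS #8: read from I]
Op 11: C1 write [C1 write: invalidate ['C2=S'] -> C1=M] -> [I,M,I] [MISS #9: write from S]
Op 12: C1 write [C1 write: already M (modified), no change] -> [I,M,I] [hit: write from M]

Answer: 9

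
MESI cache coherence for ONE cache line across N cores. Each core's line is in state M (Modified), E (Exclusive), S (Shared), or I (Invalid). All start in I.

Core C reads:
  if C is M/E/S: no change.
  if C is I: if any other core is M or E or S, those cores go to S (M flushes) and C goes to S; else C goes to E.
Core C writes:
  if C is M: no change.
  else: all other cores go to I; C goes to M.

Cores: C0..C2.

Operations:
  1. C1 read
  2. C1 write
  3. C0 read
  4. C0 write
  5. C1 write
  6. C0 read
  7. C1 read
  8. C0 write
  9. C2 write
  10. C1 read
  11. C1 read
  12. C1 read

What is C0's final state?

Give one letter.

Op 1: C1 read [C1 read from I: no other sharers -> C1=E (exclusive)] -> [I,E,I]
Op 2: C1 write [C1 write: invalidate none -> C1=M] -> [I,M,I]
Op 3: C0 read [C0 read from I: others=['C1=M'] -> C0=S, others downsized to S] -> [S,S,I]
Op 4: C0 write [C0 write: invalidate ['C1=S'] -> C0=M] -> [M,I,I]
Op 5: C1 write [C1 write: invalidate ['C0=M'] -> C1=M] -> [I,M,I]
Op 6: C0 read [C0 read from I: others=['C1=M'] -> C0=S, others downsized to S] -> [S,S,I]
Op 7: C1 read [C1 read: already in S, no change] -> [S,S,I]
Op 8: C0 write [C0 write: invalidate ['C1=S'] -> C0=M] -> [M,I,I]
Op 9: C2 write [C2 write: invalidate ['C0=M'] -> C2=M] -> [I,I,M]
Op 10: C1 read [C1 read from I: others=['C2=M'] -> C1=S, others downsized to S] -> [I,S,S]
Op 11: C1 read [C1 read: already in S, no change] -> [I,S,S]
Op 12: C1 read [C1 read: already in S, no change] -> [I,S,S]

Answer: I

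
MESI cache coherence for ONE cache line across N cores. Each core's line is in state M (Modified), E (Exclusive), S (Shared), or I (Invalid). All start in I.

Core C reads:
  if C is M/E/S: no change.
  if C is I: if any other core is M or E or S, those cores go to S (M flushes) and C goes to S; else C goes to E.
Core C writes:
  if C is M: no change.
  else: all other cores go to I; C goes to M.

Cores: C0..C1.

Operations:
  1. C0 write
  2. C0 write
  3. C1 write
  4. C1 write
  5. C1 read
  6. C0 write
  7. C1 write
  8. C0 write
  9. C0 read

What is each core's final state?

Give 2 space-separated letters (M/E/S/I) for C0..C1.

Answer: M I

Derivation:
Op 1: C0 write [C0 write: invalidate none -> C0=M] -> [M,I]
Op 2: C0 write [C0 write: already M (modified), no change] -> [M,I]
Op 3: C1 write [C1 write: invalidate ['C0=M'] -> C1=M] -> [I,M]
Op 4: C1 write [C1 write: already M (modified), no change] -> [I,M]
Op 5: C1 read [C1 read: already in M, no change] -> [I,M]
Op 6: C0 write [C0 write: invalidate ['C1=M'] -> C0=M] -> [M,I]
Op 7: C1 write [C1 write: invalidate ['C0=M'] -> C1=M] -> [I,M]
Op 8: C0 write [C0 write: invalidate ['C1=M'] -> C0=M] -> [M,I]
Op 9: C0 read [C0 read: already in M, no change] -> [M,I]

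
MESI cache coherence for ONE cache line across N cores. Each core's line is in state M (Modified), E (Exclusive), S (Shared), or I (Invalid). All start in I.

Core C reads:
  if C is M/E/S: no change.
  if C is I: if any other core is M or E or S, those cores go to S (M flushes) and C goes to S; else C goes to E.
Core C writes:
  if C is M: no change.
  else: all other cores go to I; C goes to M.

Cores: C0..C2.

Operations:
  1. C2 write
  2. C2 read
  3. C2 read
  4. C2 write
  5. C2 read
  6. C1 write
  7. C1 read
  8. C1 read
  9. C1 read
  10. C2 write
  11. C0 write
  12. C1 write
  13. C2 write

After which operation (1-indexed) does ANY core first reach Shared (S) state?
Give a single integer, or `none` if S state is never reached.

Op 1: C2 write [C2 write: invalidate none -> C2=M] -> [I,I,M]
Op 2: C2 read [C2 read: already in M, no change] -> [I,I,M]
Op 3: C2 read [C2 read: already in M, no change] -> [I,I,M]
Op 4: C2 write [C2 write: already M (modified), no change] -> [I,I,M]
Op 5: C2 read [C2 read: already in M, no change] -> [I,I,M]
Op 6: C1 write [C1 write: invalidate ['C2=M'] -> C1=M] -> [I,M,I]
Op 7: C1 read [C1 read: already in M, no change] -> [I,M,I]
Op 8: C1 read [C1 read: already in M, no change] -> [I,M,I]
Op 9: C1 read [C1 read: already in M, no change] -> [I,M,I]
Op 10: C2 write [C2 write: invalidate ['C1=M'] -> C2=M] -> [I,I,M]
Op 11: C0 write [C0 write: invalidate ['C2=M'] -> C0=M] -> [M,I,I]
Op 12: C1 write [C1 write: invalidate ['C0=M'] -> C1=M] -> [I,M,I]
Op 13: C2 write [C2 write: invalidate ['C1=M'] -> C2=M] -> [I,I,M]
S state never reached in this sequence.

Answer: none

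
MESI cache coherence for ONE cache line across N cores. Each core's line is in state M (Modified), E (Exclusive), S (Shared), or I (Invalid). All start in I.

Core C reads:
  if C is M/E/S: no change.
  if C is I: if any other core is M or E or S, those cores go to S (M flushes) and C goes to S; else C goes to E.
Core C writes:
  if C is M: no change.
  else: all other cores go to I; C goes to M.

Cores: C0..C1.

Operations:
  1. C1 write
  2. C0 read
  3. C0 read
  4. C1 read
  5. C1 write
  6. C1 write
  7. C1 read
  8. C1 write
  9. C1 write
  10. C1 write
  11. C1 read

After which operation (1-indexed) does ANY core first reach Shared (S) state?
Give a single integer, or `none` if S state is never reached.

Op 1: C1 write [C1 write: invalidate none -> C1=M] -> [I,M]
Op 2: C0 read [C0 read from I: others=['C1=M'] -> C0=S, others downsized to S] -> [S,S]
  -> First S state at op 2; remaining ops need not be traced.

Answer: 2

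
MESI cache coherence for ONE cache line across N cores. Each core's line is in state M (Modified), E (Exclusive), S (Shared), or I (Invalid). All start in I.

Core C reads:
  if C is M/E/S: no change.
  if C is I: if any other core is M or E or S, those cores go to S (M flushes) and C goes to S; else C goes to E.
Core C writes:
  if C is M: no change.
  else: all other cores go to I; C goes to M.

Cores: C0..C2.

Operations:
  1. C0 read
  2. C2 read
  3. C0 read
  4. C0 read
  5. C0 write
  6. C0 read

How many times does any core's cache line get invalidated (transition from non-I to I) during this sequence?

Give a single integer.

Op 1: C0 read [C0 read from I: no other sharers -> C0=E (exclusive)] -> [E,I,I] (invalidations this op: 0; running total: 0)
Op 2: C2 read [C2 read from I: others=['C0=E'] -> C2=S, others downsized to S] -> [S,I,S] (invalidations this op: 0; running total: 0)
Op 3: C0 read [C0 read: already in S, no change] -> [S,I,S] (invalidations this op: 0; running total: 0)
Op 4: C0 read [C0 read: already in S, no change] -> [S,I,S] (invalidations this op: 0; running total: 0)
Op 5: C0 write [C0 write: invalidate ['C2=S'] -> C0=M] -> [M,I,I] (invalidations this op: 1; running total: 1)
Op 6: C0 read [C0 read: already in M, no change] -> [M,I,I] (invalidations this op: 0; running total: 1)

Answer: 1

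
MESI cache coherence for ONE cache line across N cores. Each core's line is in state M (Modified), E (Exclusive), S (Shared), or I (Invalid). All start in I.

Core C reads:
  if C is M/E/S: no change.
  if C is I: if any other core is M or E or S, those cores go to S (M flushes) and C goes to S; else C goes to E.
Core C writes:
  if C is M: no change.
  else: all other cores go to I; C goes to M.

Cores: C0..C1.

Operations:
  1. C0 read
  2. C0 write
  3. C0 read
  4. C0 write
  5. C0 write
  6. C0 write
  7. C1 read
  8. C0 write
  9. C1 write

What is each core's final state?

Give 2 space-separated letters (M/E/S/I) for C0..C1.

Op 1: C0 read [C0 read from I: no other sharers -> C0=E (exclusive)] -> [E,I]
Op 2: C0 write [C0 write: invalidate none -> C0=M] -> [M,I]
Op 3: C0 read [C0 read: already in M, no change] -> [M,I]
Op 4: C0 write [C0 write: already M (modified), no change] -> [M,I]
Op 5: C0 write [C0 write: already M (modified), no change] -> [M,I]
Op 6: C0 write [C0 write: already M (modified), no change] -> [M,I]
Op 7: C1 read [C1 read from I: others=['C0=M'] -> C1=S, others downsized to S] -> [S,S]
Op 8: C0 write [C0 write: invalidate ['C1=S'] -> C0=M] -> [M,I]
Op 9: C1 write [C1 write: invalidate ['C0=M'] -> C1=M] -> [I,M]

Answer: I M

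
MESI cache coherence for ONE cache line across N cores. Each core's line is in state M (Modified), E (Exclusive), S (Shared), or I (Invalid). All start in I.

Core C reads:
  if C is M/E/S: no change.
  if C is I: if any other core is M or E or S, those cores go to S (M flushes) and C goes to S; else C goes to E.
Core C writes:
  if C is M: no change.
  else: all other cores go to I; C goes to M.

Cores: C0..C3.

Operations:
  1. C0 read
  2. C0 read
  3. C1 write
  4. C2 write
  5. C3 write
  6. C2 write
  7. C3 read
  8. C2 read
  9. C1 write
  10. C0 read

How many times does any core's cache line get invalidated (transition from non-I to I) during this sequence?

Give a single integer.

Answer: 6

Derivation:
Op 1: C0 read [C0 read from I: no other sharers -> C0=E (exclusive)] -> [E,I,I,I] (invalidations this op: 0; running total: 0)
Op 2: C0 read [C0 read: already in E, no change] -> [E,I,I,I] (invalidations this op: 0; running total: 0)
Op 3: C1 write [C1 write: invalidate ['C0=E'] -> C1=M] -> [I,M,I,I] (invalidations this op: 1; running total: 1)
Op 4: C2 write [C2 write: invalidate ['C1=M'] -> C2=M] -> [I,I,M,I] (invalidations this op: 1; running total: 2)
Op 5: C3 write [C3 write: invalidate ['C2=M'] -> C3=M] -> [I,I,I,M] (invalidations this op: 1; running total: 3)
Op 6: C2 write [C2 write: invalidate ['C3=M'] -> C2=M] -> [I,I,M,I] (invalidations this op: 1; running total: 4)
Op 7: C3 read [C3 read from I: others=['C2=M'] -> C3=S, others downsized to S] -> [I,I,S,S] (invalidations this op: 0; running total: 4)
Op 8: C2 read [C2 read: already in S, no change] -> [I,I,S,S] (invalidations this op: 0; running total: 4)
Op 9: C1 write [C1 write: invalidate ['C2=S', 'C3=S'] -> C1=M] -> [I,M,I,I] (invalidations this op: 2; running total: 6)
Op 10: C0 read [C0 read from I: others=['C1=M'] -> C0=S, others downsized to S] -> [S,S,I,I] (invalidations this op: 0; running total: 6)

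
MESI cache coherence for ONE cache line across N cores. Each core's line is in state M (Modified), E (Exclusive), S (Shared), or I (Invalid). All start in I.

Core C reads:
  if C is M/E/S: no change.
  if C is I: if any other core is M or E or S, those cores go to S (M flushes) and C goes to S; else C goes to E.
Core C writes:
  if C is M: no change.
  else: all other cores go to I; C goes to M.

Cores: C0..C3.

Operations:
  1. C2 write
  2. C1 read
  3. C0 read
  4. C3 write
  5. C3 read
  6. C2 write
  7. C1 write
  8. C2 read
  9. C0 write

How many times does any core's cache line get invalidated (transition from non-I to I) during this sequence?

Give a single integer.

Answer: 7

Derivation:
Op 1: C2 write [C2 write: invalidate none -> C2=M] -> [I,I,M,I] (invalidations this op: 0; running total: 0)
Op 2: C1 read [C1 read from I: others=['C2=M'] -> C1=S, others downsized to S] -> [I,S,S,I] (invalidations this op: 0; running total: 0)
Op 3: C0 read [C0 read from I: others=['C1=S', 'C2=S'] -> C0=S, others downsized to S] -> [S,S,S,I] (invalidations this op: 0; running total: 0)
Op 4: C3 write [C3 write: invalidate ['C0=S', 'C1=S', 'C2=S'] -> C3=M] -> [I,I,I,M] (invalidations this op: 3; running total: 3)
Op 5: C3 read [C3 read: already in M, no change] -> [I,I,I,M] (invalidations this op: 0; running total: 3)
Op 6: C2 write [C2 write: invalidate ['C3=M'] -> C2=M] -> [I,I,M,I] (invalidations this op: 1; running total: 4)
Op 7: C1 write [C1 write: invalidate ['C2=M'] -> C1=M] -> [I,M,I,I] (invalidations this op: 1; running total: 5)
Op 8: C2 read [C2 read from I: others=['C1=M'] -> C2=S, others downsized to S] -> [I,S,S,I] (invalidations this op: 0; running total: 5)
Op 9: C0 write [C0 write: invalidate ['C1=S', 'C2=S'] -> C0=M] -> [M,I,I,I] (invalidations this op: 2; running total: 7)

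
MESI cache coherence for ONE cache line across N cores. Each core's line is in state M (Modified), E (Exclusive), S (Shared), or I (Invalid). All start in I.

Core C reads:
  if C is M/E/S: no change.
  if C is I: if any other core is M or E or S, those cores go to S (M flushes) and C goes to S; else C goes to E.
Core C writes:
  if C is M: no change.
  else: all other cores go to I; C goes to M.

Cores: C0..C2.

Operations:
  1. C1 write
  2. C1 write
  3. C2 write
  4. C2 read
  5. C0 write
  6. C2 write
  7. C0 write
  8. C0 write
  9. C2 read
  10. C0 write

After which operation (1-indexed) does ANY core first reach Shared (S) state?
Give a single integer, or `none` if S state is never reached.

Answer: 9

Derivation:
Op 1: C1 write [C1 write: invalidate none -> C1=M] -> [I,M,I]
Op 2: C1 write [C1 write: already M (modified), no change] -> [I,M,I]
Op 3: C2 write [C2 write: invalidate ['C1=M'] -> C2=M] -> [I,I,M]
Op 4: C2 read [C2 read: already in M, no change] -> [I,I,M]
Op 5: C0 write [C0 write: invalidate ['C2=M'] -> C0=M] -> [M,I,I]
Op 6: C2 write [C2 write: invalidate ['C0=M'] -> C2=M] -> [I,I,M]
Op 7: C0 write [C0 write: invalidate ['C2=M'] -> C0=M] -> [M,I,I]
Op 8: C0 write [C0 write: already M (modified), no change] -> [M,I,I]
Op 9: C2 read [C2 read from I: others=['C0=M'] -> C2=S, others downsized to S] -> [S,I,S]
  -> First S state at op 9; remaining ops need not be traced.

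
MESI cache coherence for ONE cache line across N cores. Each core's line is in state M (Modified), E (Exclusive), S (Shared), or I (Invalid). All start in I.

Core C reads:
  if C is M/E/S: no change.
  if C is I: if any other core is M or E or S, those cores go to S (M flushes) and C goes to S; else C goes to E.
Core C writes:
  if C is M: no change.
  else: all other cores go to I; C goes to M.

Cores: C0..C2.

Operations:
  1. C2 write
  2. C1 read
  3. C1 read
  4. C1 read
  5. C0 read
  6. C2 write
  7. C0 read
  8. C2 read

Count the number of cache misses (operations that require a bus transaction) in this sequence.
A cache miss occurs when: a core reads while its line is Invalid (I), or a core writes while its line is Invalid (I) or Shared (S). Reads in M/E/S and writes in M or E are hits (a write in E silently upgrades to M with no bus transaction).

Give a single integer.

Answer: 5

Derivation:
Op 1: C2 write [C2 write: invalidate none -> C2=M] -> [I,I,M] [MISS #1: write from I]
Op 2: C1 read [C1 read from I: others=['C2=M'] -> C1=S, others downsized to S] -> [I,S,S] [MISS #2: read from I]
Op 3: C1 read [C1 read: already in S, no change] -> [I,S,S] [hit: read from S]
Op 4: C1 read [C1 read: already in S, no change] -> [I,S,S] [hit: read from S]
Op 5: C0 read [C0 read from I: others=['C1=S', 'C2=S'] -> C0=S, others downsized to S] -> [S,S,S] [MISS #3: read from I]
Op 6: C2 write [C2 write: invalidate ['C0=S', 'C1=S'] -> C2=M] -> [I,I,M] [MISS #4: write from S]
Op 7: C0 read [C0 read from I: others=['C2=M'] -> C0=S, others downsized to S] -> [S,I,S] [MISS #5: read from I]
Op 8: C2 read [C2 read: already in S, no change] -> [S,I,S] [hit: read from S]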